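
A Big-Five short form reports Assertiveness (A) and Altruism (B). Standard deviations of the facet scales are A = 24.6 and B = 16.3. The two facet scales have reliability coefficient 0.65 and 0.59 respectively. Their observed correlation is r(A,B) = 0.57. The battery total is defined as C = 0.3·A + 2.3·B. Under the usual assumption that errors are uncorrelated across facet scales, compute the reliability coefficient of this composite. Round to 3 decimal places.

Var(C) = 0.3²·24.6² + 2.3²·16.3² + 2·[0.69·24.6·16.3·0.57] = 1459.96 + 315.411 = 1775.38.
With uncorrelated errors the cross-covariances are all true-score covariance, so they carry over unchanged; only the diagonal terms shrink to ρᵢσᵢ².
True-score variance = [0.3²·24.6²·0.65 + 2.3²·16.3²·0.59] + 315.411 = 864.647 + 315.411 = 1180.06.
Reliability = 1180.06 / 1775.38 = 0.665.

0.665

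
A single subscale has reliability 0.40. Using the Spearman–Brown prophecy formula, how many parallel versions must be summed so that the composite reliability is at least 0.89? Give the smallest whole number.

13

k ≥ ρ*(1−ρ₁)/(ρ₁(1−ρ*)) = 0.89·0.60 / (0.40·0.11) = 12.136.
Smallest integer k = 13.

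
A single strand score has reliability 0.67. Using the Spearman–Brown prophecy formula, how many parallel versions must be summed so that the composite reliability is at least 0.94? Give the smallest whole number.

8

k ≥ ρ*(1−ρ₁)/(ρ₁(1−ρ*)) = 0.94·0.33 / (0.67·0.06) = 7.716.
Smallest integer k = 8.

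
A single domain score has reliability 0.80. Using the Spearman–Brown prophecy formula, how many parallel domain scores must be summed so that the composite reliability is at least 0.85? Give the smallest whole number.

2

k ≥ ρ*(1−ρ₁)/(ρ₁(1−ρ*)) = 0.85·0.20 / (0.80·0.15) = 1.417.
Smallest integer k = 2.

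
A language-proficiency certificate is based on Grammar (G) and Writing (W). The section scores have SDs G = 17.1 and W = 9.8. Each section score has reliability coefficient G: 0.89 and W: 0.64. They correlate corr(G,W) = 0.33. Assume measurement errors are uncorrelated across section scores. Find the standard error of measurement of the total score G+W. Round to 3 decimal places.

Var(total) = 388.45 + 110.603 = 499.053.
True-score variance = 321.711 + 110.603 = 432.313, so reliability = 0.8663.
Error variance = 499.053 − 432.313 = 66.7395; SEM = √66.7395 = 8.169.

8.169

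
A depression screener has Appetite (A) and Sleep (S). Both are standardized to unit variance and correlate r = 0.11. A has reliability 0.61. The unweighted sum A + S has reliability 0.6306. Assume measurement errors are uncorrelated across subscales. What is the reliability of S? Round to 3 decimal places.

0.570

Var(A+S) = 2 + 2·0.11 = 2.220.
True-score variance = ρ_A + ρ_S + 2·0.11, so 0.6306 = (0.61 + ρ_S + 0.22) / 2.220.
ρ_S = 0.6306·2.220 − 0.61 − 0.22 = 0.570.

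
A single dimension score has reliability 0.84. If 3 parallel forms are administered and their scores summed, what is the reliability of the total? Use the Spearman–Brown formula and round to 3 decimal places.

0.940

ρ_k = kρ / (1 + (k−1)ρ) = 3·0.84 / (1 + 2·0.84) = 2.520 / 2.680 = 0.940.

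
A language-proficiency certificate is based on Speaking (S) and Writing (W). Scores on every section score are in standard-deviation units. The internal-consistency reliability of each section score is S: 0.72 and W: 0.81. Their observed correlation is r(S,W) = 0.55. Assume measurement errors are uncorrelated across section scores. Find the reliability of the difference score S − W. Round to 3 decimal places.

0.478

Var(S−W) = 1 + 1 − 2·0.55 = 2 − 1.1 = 0.9.
Under uncorrelated errors the observed covariances equal the true-score covariances, so only the own-variance terms attenuate.
True-score variance = [0.72 + 0.81] − 1.1 = 1.53 − 1.1 = 0.43.
Reliability = 0.43 / 0.9 = 0.478.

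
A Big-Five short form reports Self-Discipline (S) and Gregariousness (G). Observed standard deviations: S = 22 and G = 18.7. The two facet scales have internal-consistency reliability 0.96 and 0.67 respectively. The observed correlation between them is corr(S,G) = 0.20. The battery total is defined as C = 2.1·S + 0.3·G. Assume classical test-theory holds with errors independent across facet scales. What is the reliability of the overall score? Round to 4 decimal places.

0.9578

Var(C) = 2.1²·22² + 0.3²·18.7² + 2·[0.63·22·18.7·0.20] = 2165.91 + 103.673 = 2269.58.
Under uncorrelated errors the observed covariances equal the true-score covariances, so only the own-variance terms attenuate.
True-score variance = [2.1²·22²·0.96 + 0.3²·18.7²·0.67] + 103.673 = 2070.15 + 103.673 = 2173.82.
Reliability = 2173.82 / 2269.58 = 0.9578.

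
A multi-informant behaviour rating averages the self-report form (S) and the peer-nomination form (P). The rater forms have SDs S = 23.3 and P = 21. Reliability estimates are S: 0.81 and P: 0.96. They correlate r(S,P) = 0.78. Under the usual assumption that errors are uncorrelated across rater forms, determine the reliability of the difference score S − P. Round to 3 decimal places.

0.452

Var(S−P) = 23.3² + 21² − 2·23.3·21·0.78 = 983.89 − 763.308 = 220.582.
Because errors are independent across components, Cov(Tᵢ,Tⱼ) = Cov(Xᵢ,Xⱼ); the off-diagonal part of the true-score variance is the same as above.
True-score variance = [23.3²·0.81 + 21²·0.96] − 763.308 = 863.101 − 763.308 = 99.7929.
Reliability = 99.7929 / 220.582 = 0.452.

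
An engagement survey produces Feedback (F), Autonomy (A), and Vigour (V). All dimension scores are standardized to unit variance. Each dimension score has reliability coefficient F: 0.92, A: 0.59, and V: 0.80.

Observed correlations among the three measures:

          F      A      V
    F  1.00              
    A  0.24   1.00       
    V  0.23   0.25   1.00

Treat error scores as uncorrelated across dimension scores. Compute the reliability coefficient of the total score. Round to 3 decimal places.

Var(F+A+V) = 3 + 2·[0.24 + 0.23 + 0.25] = 3 + 1.44 = 4.44.
With uncorrelated errors the cross-covariances are all true-score covariance, so they carry over unchanged; only the diagonal terms shrink to ρᵢσᵢ².
True-score variance = [0.92 + 0.59 + 0.80] + 1.44 = 2.31 + 1.44 = 3.75.
Reliability = 3.75 / 4.44 = 0.845.

0.845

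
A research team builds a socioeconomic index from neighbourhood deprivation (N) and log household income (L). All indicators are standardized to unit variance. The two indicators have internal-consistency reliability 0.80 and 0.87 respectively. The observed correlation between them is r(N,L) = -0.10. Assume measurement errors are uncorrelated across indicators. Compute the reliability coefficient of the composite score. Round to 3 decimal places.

Var(N+L) = 2 + 2·[(-0.10)] = 2 − 0.2 = 1.8.
Under uncorrelated errors the observed covariances equal the true-score covariances, so only the own-variance terms attenuate.
True-score variance = [0.80 + 0.87] − 0.2 = 1.67 − 0.2 = 1.47.
Reliability = 1.47 / 1.8 = 0.817.

0.817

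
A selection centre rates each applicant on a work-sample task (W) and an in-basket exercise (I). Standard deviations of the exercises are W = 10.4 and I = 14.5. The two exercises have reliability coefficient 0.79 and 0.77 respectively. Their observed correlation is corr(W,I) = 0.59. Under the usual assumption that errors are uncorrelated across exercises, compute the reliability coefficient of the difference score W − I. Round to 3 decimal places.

Var(W−I) = 10.4² + 14.5² − 2·10.4·14.5·0.59 = 318.41 − 177.944 = 140.466.
Under uncorrelated errors the observed covariances equal the true-score covariances, so only the own-variance terms attenuate.
True-score variance = [10.4²·0.79 + 14.5²·0.77] − 177.944 = 247.339 − 177.944 = 69.3949.
Reliability = 69.3949 / 140.466 = 0.494.

0.494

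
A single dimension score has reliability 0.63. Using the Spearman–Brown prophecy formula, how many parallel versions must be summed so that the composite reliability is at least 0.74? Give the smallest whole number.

2

k ≥ ρ*(1−ρ₁)/(ρ₁(1−ρ*)) = 0.74·0.37 / (0.63·0.26) = 1.672.
Smallest integer k = 2.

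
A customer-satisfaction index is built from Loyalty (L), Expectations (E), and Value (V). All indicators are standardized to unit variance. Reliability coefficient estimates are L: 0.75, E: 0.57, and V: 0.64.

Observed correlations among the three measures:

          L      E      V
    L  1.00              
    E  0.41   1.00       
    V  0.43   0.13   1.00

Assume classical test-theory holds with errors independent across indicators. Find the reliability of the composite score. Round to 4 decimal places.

0.7895

Var(L+E+V) = 3 + 2·[0.41 + 0.43 + 0.13] = 3 + 1.94 = 4.94.
Under uncorrelated errors the observed covariances equal the true-score covariances, so only the own-variance terms attenuate.
True-score variance = [0.75 + 0.57 + 0.64] + 1.94 = 1.96 + 1.94 = 3.9.
Reliability = 3.9 / 4.94 = 0.7895.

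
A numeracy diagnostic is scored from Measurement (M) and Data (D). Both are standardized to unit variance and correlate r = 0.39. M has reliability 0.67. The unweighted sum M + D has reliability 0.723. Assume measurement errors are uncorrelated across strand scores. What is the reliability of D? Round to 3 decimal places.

0.560

Var(M+D) = 2 + 2·0.39 = 2.780.
True-score variance = ρ_M + ρ_D + 2·0.39, so 0.723 = (0.67 + ρ_D + 0.78) / 2.780.
ρ_D = 0.723·2.780 − 0.67 − 0.78 = 0.560.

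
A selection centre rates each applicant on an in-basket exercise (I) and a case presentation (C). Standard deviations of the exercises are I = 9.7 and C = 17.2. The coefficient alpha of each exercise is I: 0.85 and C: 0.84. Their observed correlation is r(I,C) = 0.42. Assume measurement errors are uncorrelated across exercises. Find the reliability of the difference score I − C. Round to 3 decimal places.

0.754

Var(I−C) = 9.7² + 17.2² − 2·9.7·17.2·0.42 = 389.93 − 140.146 = 249.784.
Because errors are independent across components, Cov(Tᵢ,Tⱼ) = Cov(Xᵢ,Xⱼ); the off-diagonal part of the true-score variance is the same as above.
True-score variance = [9.7²·0.85 + 17.2²·0.84] − 140.146 = 328.482 − 140.146 = 188.336.
Reliability = 188.336 / 249.784 = 0.754.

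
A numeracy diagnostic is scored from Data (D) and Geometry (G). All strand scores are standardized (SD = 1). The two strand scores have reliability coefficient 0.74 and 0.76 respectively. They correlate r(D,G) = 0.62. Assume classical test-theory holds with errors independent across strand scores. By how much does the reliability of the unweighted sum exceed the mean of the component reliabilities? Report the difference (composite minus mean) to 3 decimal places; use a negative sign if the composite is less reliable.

Var(sum) = 2 + 1.24 = 3.24; true-score variance = 1.5 + 1.24 = 2.74; composite reliability = 0.8457.
Mean component reliability = 0.7500.
Difference = 0.8457 − 0.7500 = 0.096.

0.096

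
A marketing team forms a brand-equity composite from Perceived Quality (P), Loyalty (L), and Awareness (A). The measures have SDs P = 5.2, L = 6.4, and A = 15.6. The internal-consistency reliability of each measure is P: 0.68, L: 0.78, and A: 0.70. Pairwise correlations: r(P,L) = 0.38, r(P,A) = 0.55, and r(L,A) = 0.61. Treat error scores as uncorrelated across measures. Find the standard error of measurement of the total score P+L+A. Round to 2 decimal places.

9.52

Var(total) = 311.36 + 236.33 = 547.69.
True-score variance = 220.688 + 236.33 = 457.018, so reliability = 0.8344.
Error variance = 547.69 − 457.018 = 90.672; SEM = √90.672 = 9.52.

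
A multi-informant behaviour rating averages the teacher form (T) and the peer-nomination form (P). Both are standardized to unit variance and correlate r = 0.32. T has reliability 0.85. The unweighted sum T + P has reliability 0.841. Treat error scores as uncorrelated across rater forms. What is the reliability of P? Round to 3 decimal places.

Var(T+P) = 2 + 2·0.32 = 2.640.
True-score variance = ρ_T + ρ_P + 2·0.32, so 0.841 = (0.85 + ρ_P + 0.64) / 2.640.
ρ_P = 0.841·2.640 − 0.85 − 0.64 = 0.730.

0.730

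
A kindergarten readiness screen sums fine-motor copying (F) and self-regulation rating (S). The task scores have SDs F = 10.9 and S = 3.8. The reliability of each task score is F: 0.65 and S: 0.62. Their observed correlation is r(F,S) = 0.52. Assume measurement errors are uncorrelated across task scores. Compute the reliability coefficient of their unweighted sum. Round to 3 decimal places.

Var(F+S) = 10.9² + 3.8² + 2·[10.9·3.8·0.52] = 133.25 + 43.0768 = 176.327.
Because errors are independent across components, Cov(Tᵢ,Tⱼ) = Cov(Xᵢ,Xⱼ); the off-diagonal part of the true-score variance is the same as above.
True-score variance = [10.9²·0.65 + 3.8²·0.62] + 43.0768 = 86.1793 + 43.0768 = 129.256.
Reliability = 129.256 / 176.327 = 0.733.

0.733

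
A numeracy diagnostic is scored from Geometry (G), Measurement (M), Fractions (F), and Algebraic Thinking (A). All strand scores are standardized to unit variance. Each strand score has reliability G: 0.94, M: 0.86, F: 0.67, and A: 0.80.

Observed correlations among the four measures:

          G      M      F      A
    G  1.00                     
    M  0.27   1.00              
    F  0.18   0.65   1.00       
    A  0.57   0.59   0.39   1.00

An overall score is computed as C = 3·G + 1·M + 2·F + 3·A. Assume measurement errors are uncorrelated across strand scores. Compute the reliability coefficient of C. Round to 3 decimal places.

Var(C) = 3² + 1 + 2² + 3² + 2·[3·0.27 + 6·0.18 + 9·0.57 + 2·0.65 + 3·0.59 + 6·0.39] = 23 + 24.86 = 47.86.
Because errors are independent across components, Cov(Tᵢ,Tⱼ) = Cov(Xᵢ,Xⱼ); the off-diagonal part of the true-score variance is the same as above.
True-score variance = [3²·0.94 + 0.86 + 2²·0.67 + 3²·0.80] + 24.86 = 19.2 + 24.86 = 44.06.
Reliability = 44.06 / 47.86 = 0.921.

0.921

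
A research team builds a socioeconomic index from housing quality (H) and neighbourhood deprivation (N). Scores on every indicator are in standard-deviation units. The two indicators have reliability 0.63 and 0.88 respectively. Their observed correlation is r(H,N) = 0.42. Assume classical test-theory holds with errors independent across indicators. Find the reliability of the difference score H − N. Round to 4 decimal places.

0.5776

Var(H−N) = 1 + 1 − 2·0.42 = 2 − 0.84 = 1.16.
Because errors are independent across components, Cov(Tᵢ,Tⱼ) = Cov(Xᵢ,Xⱼ); the off-diagonal part of the true-score variance is the same as above.
True-score variance = [0.63 + 0.88] − 0.84 = 1.51 − 0.84 = 0.67.
Reliability = 0.67 / 1.16 = 0.5776.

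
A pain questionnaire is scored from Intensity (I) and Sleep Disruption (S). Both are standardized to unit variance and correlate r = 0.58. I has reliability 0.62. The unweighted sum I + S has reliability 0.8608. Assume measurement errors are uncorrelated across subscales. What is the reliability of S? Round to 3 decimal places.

Var(I+S) = 2 + 2·0.58 = 3.160.
True-score variance = ρ_I + ρ_S + 2·0.58, so 0.8608 = (0.62 + ρ_S + 1.16) / 3.160.
ρ_S = 0.8608·3.160 − 0.62 − 1.16 = 0.940.

0.940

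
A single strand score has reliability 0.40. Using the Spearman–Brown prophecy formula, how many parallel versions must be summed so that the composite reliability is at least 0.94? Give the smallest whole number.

24

k ≥ ρ*(1−ρ₁)/(ρ₁(1−ρ*)) = 0.94·0.60 / (0.40·0.06) = 23.500.
Smallest integer k = 24.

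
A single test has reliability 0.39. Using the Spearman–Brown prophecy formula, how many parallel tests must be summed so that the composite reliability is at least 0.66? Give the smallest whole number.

k ≥ ρ*(1−ρ₁)/(ρ₁(1−ρ*)) = 0.66·0.61 / (0.39·0.34) = 3.036.
Smallest integer k = 4.

4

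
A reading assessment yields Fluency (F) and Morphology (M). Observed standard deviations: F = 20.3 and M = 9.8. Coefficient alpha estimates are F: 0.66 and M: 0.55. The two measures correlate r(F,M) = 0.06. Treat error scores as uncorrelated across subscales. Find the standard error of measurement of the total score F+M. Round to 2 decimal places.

13.54

Var(total) = 508.13 + 23.8728 = 532.003.
True-score variance = 324.801 + 23.8728 = 348.674, so reliability = 0.6554.
Error variance = 532.003 − 348.674 = 183.329; SEM = √183.329 = 13.54.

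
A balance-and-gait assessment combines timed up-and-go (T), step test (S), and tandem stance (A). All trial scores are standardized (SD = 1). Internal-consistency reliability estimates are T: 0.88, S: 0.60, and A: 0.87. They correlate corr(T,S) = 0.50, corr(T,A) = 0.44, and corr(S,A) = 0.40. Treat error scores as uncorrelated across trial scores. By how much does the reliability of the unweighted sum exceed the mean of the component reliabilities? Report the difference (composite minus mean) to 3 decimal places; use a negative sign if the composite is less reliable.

Var(sum) = 3 + 2.68 = 5.68; true-score variance = 2.35 + 2.68 = 5.03; composite reliability = 0.8856.
Mean component reliability = 0.7833.
Difference = 0.8856 − 0.7833 = 0.102.

0.102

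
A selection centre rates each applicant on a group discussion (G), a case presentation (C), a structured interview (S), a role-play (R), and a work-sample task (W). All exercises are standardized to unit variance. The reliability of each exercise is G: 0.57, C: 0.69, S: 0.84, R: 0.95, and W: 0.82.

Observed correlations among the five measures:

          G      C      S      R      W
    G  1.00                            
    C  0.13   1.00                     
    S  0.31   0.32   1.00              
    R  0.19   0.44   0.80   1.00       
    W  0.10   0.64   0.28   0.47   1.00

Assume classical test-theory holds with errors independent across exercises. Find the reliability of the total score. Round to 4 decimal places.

Var(G+C+S+R+W) = 5 + 2·[0.13 + 0.31 + 0.19 + 0.10 + 0.32 + 0.44 + 0.64 + 0.80 + 0.28 + 0.47] = 5 + 7.36 = 12.36.
With uncorrelated errors the cross-covariances are all true-score covariance, so they carry over unchanged; only the diagonal terms shrink to ρᵢσᵢ².
True-score variance = [0.57 + 0.69 + 0.84 + 0.95 + 0.82] + 7.36 = 3.87 + 7.36 = 11.23.
Reliability = 11.23 / 12.36 = 0.9086.

0.9086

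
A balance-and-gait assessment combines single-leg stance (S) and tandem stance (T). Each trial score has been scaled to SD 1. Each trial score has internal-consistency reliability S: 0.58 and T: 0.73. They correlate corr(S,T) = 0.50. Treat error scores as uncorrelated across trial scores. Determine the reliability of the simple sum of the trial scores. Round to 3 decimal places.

Var(S+T) = 2 + 2·[0.50] = 2 + 1 = 3.
With uncorrelated errors the cross-covariances are all true-score covariance, so they carry over unchanged; only the diagonal terms shrink to ρᵢσᵢ².
True-score variance = [0.58 + 0.73] + 1 = 1.31 + 1 = 2.31.
Reliability = 2.31 / 3 = 0.770.

0.770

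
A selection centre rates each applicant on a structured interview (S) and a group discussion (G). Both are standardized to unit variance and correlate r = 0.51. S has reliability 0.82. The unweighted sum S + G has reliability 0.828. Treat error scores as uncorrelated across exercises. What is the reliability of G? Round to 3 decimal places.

Var(S+G) = 2 + 2·0.51 = 3.020.
True-score variance = ρ_S + ρ_G + 2·0.51, so 0.828 = (0.82 + ρ_G + 1.02) / 3.020.
ρ_G = 0.828·3.020 − 0.82 − 1.02 = 0.661.

0.661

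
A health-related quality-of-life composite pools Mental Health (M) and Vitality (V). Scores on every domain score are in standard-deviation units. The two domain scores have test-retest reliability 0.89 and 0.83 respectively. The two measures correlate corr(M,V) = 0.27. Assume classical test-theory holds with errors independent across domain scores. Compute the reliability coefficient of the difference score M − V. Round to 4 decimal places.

0.8082

Var(M−V) = 1 + 1 − 2·0.27 = 2 − 0.54 = 1.46.
Because errors are independent across components, Cov(Tᵢ,Tⱼ) = Cov(Xᵢ,Xⱼ); the off-diagonal part of the true-score variance is the same as above.
True-score variance = [0.89 + 0.83] − 0.54 = 1.72 − 0.54 = 1.18.
Reliability = 1.18 / 1.46 = 0.8082.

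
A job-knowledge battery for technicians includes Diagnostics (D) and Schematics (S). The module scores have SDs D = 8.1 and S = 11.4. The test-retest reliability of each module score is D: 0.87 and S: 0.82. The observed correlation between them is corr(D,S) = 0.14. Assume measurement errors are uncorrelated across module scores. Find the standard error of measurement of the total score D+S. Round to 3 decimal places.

5.650

Var(total) = 195.57 + 25.8552 = 221.425.
True-score variance = 163.648 + 25.8552 = 189.503, so reliability = 0.8558.
Error variance = 221.425 − 189.503 = 31.9221; SEM = √31.9221 = 5.650.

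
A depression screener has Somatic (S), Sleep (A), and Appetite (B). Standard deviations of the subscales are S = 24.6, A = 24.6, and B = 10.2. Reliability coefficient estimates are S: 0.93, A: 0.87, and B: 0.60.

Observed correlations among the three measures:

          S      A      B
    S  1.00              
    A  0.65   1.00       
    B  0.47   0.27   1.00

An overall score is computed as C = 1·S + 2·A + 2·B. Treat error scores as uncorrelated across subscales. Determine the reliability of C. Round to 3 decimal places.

0.913

Var(C) = 24.6² + 2²·24.6² + 2²·10.2² + 2·[2·24.6·24.6·0.65 + 2·24.6·10.2·0.47 + 4·24.6·10.2·0.27] = 3441.96 + 2587.13 = 6029.09.
With uncorrelated errors the cross-covariances are all true-score covariance, so they carry over unchanged; only the diagonal terms shrink to ρᵢσᵢ².
True-score variance = [24.6²·0.93 + 2²·24.6²·0.87 + 2²·10.2²·0.60] + 2587.13 = 2918.45 + 2587.13 = 5505.58.
Reliability = 5505.58 / 6029.09 = 0.913.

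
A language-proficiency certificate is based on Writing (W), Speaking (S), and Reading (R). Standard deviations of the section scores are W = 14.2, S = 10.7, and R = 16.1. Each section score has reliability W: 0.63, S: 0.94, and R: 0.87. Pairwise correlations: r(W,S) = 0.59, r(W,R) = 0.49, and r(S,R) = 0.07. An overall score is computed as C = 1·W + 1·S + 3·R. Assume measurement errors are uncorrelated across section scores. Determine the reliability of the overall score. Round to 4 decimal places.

0.8923

Var(C) = 14.2² + 10.7² + 3²·16.1² + 2·[14.2·10.7·0.59 + 3·14.2·16.1·0.49 + 3·10.7·16.1·0.07] = 2649.02 + 923.785 = 3572.81.
Because errors are independent across components, Cov(Tᵢ,Tⱼ) = Cov(Xᵢ,Xⱼ); the off-diagonal part of the true-score variance is the same as above.
True-score variance = [14.2²·0.63 + 10.7²·0.94 + 3²·16.1²·0.87] + 923.785 = 2264.27 + 923.785 = 3188.05.
Reliability = 3188.05 / 3572.81 = 0.8923.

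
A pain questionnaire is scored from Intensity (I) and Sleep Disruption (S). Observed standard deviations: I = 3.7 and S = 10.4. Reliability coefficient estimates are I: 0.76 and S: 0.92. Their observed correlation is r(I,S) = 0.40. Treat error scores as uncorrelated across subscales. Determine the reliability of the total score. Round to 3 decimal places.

Var(I+S) = 3.7² + 10.4² + 2·[3.7·10.4·0.40] = 121.85 + 30.784 = 152.634.
With uncorrelated errors the cross-covariances are all true-score covariance, so they carry over unchanged; only the diagonal terms shrink to ρᵢσᵢ².
True-score variance = [3.7²·0.76 + 10.4²·0.92] + 30.784 = 109.912 + 30.784 = 140.696.
Reliability = 140.696 / 152.634 = 0.922.

0.922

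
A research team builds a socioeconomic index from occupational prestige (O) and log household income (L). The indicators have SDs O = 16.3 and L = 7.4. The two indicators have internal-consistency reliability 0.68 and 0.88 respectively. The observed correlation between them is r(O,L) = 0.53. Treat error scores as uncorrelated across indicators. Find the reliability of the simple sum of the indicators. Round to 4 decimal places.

0.7957

Var(O+L) = 16.3² + 7.4² + 2·[16.3·7.4·0.53] = 320.45 + 127.857 = 448.307.
With uncorrelated errors the cross-covariances are all true-score covariance, so they carry over unchanged; only the diagonal terms shrink to ρᵢσᵢ².
True-score variance = [16.3²·0.68 + 7.4²·0.88] + 127.857 = 228.858 + 127.857 = 356.715.
Reliability = 356.715 / 448.307 = 0.7957.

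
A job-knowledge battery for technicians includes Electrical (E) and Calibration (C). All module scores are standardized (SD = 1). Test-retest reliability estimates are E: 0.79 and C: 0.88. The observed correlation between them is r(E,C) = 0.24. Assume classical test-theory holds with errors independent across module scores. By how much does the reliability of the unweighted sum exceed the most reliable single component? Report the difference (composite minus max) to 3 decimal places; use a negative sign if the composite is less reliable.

-0.013

Var(sum) = 2 + 0.48 = 2.48; true-score variance = 1.67 + 0.48 = 2.15; composite reliability = 0.8669.
Max component reliability = 0.8800.
Difference = 0.8669 − 0.8800 = -0.013.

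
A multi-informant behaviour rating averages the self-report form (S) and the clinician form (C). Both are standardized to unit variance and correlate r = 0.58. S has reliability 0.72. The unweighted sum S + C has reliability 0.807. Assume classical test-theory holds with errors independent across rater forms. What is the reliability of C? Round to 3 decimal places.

Var(S+C) = 2 + 2·0.58 = 3.160.
True-score variance = ρ_S + ρ_C + 2·0.58, so 0.807 = (0.72 + ρ_C + 1.16) / 3.160.
ρ_C = 0.807·3.160 − 0.72 − 1.16 = 0.670.

0.670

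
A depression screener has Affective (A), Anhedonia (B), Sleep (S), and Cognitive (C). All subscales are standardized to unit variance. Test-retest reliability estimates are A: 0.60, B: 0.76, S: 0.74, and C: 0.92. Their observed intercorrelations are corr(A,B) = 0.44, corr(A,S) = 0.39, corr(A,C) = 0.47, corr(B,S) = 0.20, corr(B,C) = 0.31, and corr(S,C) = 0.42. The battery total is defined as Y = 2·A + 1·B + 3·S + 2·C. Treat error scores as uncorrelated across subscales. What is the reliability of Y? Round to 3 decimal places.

0.874

Var(Y) = 2² + 1 + 3² + 2² + 2·[2·0.44 + 6·0.39 + 4·0.47 + 3·0.20 + 2·0.31 + 6·0.42] = 18 + 17.68 = 35.68.
Under uncorrelated errors the observed covariances equal the true-score covariances, so only the own-variance terms attenuate.
True-score variance = [2²·0.60 + 0.76 + 3²·0.74 + 2²·0.92] + 17.68 = 13.5 + 17.68 = 31.18.
Reliability = 31.18 / 35.68 = 0.874.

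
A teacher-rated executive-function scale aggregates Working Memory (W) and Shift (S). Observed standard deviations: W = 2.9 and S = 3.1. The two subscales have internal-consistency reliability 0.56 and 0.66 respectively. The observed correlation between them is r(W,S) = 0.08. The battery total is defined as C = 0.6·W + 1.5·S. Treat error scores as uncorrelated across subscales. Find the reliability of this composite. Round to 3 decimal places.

Var(C) = 0.6²·2.9² + 1.5²·3.1² + 2·[0.9·2.9·3.1·0.08] = 24.6501 + 1.29456 = 25.9447.
Because errors are independent across components, Cov(Tᵢ,Tⱼ) = Cov(Xᵢ,Xⱼ); the off-diagonal part of the true-score variance is the same as above.
True-score variance = [0.6²·2.9²·0.56 + 1.5²·3.1²·0.66] + 1.29456 = 15.9663 + 1.29456 = 17.2609.
Reliability = 17.2609 / 25.9447 = 0.665.

0.665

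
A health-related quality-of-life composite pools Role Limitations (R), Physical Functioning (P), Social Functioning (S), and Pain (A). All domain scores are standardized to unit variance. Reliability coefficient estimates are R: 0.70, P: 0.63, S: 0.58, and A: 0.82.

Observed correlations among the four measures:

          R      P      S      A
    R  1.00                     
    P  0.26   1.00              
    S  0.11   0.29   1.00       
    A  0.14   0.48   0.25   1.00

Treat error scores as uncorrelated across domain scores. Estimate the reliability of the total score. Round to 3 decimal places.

Var(R+P+S+A) = 4 + 2·[0.26 + 0.11 + 0.14 + 0.29 + 0.48 + 0.25] = 4 + 3.06 = 7.06.
Because errors are independent across components, Cov(Tᵢ,Tⱼ) = Cov(Xᵢ,Xⱼ); the off-diagonal part of the true-score variance is the same as above.
True-score variance = [0.70 + 0.63 + 0.58 + 0.82] + 3.06 = 2.73 + 3.06 = 5.79.
Reliability = 5.79 / 7.06 = 0.820.

0.820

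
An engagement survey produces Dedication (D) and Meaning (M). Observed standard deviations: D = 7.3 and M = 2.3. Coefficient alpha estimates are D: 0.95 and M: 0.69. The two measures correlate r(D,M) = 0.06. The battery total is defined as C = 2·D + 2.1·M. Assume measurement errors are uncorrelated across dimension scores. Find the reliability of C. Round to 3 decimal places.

Var(C) = 2²·7.3² + 2.1²·2.3² + 2·[4.2·7.3·2.3·0.06] = 236.489 + 8.46216 = 244.951.
Because errors are independent across components, Cov(Tᵢ,Tⱼ) = Cov(Xᵢ,Xⱼ); the off-diagonal part of the true-score variance is the same as above.
True-score variance = [2²·7.3²·0.95 + 2.1²·2.3²·0.69] + 8.46216 = 218.599 + 8.46216 = 227.061.
Reliability = 227.061 / 244.951 = 0.927.

0.927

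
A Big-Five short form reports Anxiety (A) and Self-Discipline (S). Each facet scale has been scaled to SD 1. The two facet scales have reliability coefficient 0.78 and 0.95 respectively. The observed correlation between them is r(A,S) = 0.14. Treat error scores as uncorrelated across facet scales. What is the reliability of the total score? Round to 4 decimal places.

0.8816

Var(A+S) = 2 + 2·[0.14] = 2 + 0.28 = 2.28.
With uncorrelated errors the cross-covariances are all true-score covariance, so they carry over unchanged; only the diagonal terms shrink to ρᵢσᵢ².
True-score variance = [0.78 + 0.95] + 0.28 = 1.73 + 0.28 = 2.01.
Reliability = 2.01 / 2.28 = 0.8816.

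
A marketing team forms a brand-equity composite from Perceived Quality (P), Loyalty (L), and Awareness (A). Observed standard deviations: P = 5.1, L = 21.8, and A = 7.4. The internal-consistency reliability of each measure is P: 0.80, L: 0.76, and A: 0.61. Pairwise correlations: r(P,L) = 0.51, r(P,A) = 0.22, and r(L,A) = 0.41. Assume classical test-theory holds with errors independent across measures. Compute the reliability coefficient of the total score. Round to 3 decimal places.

Var(P+L+A) = 5.1² + 21.8² + 7.4² + 2·[5.1·21.8·0.51 + 5.1·7.4·0.22 + 21.8·7.4·0.41] = 556.01 + 262.292 = 818.302.
Under uncorrelated errors the observed covariances equal the true-score covariances, so only the own-variance terms attenuate.
True-score variance = [5.1²·0.80 + 21.8²·0.76 + 7.4²·0.61] + 262.292 = 415.394 + 262.292 = 677.686.
Reliability = 677.686 / 818.302 = 0.828.

0.828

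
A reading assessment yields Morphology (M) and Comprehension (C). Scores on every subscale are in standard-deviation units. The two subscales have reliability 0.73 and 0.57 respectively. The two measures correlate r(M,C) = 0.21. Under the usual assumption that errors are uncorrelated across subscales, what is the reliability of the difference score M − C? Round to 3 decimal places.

Var(M−C) = 1 + 1 − 2·0.21 = 2 − 0.42 = 1.58.
With uncorrelated errors the cross-covariances are all true-score covariance, so they carry over unchanged; only the diagonal terms shrink to ρᵢσᵢ².
True-score variance = [0.73 + 0.57] − 0.42 = 1.3 − 0.42 = 0.88.
Reliability = 0.88 / 1.58 = 0.557.

0.557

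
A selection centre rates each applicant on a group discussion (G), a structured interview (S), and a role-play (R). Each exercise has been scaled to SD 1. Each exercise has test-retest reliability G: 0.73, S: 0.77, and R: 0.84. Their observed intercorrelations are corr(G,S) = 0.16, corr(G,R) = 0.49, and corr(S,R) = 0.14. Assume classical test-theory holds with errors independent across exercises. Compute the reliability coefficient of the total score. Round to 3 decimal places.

0.856

Var(G+S+R) = 3 + 2·[0.16 + 0.49 + 0.14] = 3 + 1.58 = 4.58.
Under uncorrelated errors the observed covariances equal the true-score covariances, so only the own-variance terms attenuate.
True-score variance = [0.73 + 0.77 + 0.84] + 1.58 = 2.34 + 1.58 = 3.92.
Reliability = 3.92 / 4.58 = 0.856.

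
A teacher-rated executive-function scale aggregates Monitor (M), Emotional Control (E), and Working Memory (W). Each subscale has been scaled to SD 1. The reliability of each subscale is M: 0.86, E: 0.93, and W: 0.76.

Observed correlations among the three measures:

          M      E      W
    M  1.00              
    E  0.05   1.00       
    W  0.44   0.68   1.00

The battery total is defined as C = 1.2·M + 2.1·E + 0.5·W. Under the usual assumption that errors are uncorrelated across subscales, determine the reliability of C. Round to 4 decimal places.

Var(C) = 1.2² + 2.1² + 0.5² + 2·[2.52·0.05 + 0.6·0.44 + 1.05·0.68] = 6.1 + 2.208 = 8.308.
Under uncorrelated errors the observed covariances equal the true-score covariances, so only the own-variance terms attenuate.
True-score variance = [1.2²·0.86 + 2.1²·0.93 + 0.5²·0.76] + 2.208 = 5.5297 + 2.208 = 7.7377.
Reliability = 7.7377 / 8.308 = 0.9314.

0.9314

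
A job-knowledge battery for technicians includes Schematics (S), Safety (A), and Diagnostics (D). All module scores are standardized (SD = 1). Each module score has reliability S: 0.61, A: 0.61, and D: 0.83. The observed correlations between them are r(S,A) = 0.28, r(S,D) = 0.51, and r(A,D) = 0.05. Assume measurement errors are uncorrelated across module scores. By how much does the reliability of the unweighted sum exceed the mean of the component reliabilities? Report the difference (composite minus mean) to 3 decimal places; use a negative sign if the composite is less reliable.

0.114

Var(sum) = 3 + 1.68 = 4.68; true-score variance = 2.05 + 1.68 = 3.73; composite reliability = 0.7970.
Mean component reliability = 0.6833.
Difference = 0.7970 − 0.6833 = 0.114.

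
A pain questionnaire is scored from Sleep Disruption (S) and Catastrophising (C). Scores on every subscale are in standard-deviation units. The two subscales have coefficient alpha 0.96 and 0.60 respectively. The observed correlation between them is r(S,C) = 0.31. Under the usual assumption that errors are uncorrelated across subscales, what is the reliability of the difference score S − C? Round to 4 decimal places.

0.6812

Var(S−C) = 1 + 1 − 2·0.31 = 2 − 0.62 = 1.38.
Because errors are independent across components, Cov(Tᵢ,Tⱼ) = Cov(Xᵢ,Xⱼ); the off-diagonal part of the true-score variance is the same as above.
True-score variance = [0.96 + 0.60] − 0.62 = 1.56 − 0.62 = 0.94.
Reliability = 0.94 / 1.38 = 0.6812.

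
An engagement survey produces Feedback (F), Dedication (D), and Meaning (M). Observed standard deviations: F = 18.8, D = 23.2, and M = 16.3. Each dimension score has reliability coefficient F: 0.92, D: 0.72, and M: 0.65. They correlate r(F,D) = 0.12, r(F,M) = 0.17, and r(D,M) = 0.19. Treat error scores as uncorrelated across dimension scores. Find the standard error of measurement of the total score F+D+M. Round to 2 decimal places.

16.49

Var(total) = 1157.37 + 352.569 = 1509.94.
True-score variance = 885.396 + 352.569 = 1237.96, so reliability = 0.8199.
Error variance = 1509.94 − 1237.96 = 271.974; SEM = √271.974 = 16.49.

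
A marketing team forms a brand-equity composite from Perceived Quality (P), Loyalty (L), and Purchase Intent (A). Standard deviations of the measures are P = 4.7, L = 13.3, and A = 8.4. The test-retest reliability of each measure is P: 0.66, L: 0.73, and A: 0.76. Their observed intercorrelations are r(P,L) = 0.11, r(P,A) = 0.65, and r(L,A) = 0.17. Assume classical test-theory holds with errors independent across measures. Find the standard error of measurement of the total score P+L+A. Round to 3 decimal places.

8.497

Var(total) = 269.54 + 103.061 = 372.601.
True-score variance = 197.335 + 103.061 = 300.396, so reliability = 0.8062.
Error variance = 372.601 − 300.396 = 72.2053; SEM = √72.2053 = 8.497.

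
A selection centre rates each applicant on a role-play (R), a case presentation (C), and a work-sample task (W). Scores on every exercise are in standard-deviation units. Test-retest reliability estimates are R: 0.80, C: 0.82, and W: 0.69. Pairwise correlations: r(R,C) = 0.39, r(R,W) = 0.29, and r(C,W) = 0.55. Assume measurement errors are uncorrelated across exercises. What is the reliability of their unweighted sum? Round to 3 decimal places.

0.874

Var(R+C+W) = 3 + 2·[0.39 + 0.29 + 0.55] = 3 + 2.46 = 5.46.
Under uncorrelated errors the observed covariances equal the true-score covariances, so only the own-variance terms attenuate.
True-score variance = [0.80 + 0.82 + 0.69] + 2.46 = 2.31 + 2.46 = 4.77.
Reliability = 4.77 / 5.46 = 0.874.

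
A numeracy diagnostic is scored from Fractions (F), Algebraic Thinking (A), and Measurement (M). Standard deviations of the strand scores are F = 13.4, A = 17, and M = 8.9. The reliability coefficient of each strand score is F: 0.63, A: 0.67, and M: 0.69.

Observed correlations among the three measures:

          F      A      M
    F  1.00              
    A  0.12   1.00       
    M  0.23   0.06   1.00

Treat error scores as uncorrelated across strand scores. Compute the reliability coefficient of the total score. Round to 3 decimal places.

Var(F+A+M) = 13.4² + 17² + 8.9² + 2·[13.4·17·0.12 + 13.4·8.9·0.23 + 17·8.9·0.06] = 547.77 + 127.688 = 675.458.
With uncorrelated errors the cross-covariances are all true-score covariance, so they carry over unchanged; only the diagonal terms shrink to ρᵢσᵢ².
True-score variance = [13.4²·0.63 + 17²·0.67 + 8.9²·0.69] + 127.688 = 361.408 + 127.688 = 489.095.
Reliability = 489.095 / 675.458 = 0.724.

0.724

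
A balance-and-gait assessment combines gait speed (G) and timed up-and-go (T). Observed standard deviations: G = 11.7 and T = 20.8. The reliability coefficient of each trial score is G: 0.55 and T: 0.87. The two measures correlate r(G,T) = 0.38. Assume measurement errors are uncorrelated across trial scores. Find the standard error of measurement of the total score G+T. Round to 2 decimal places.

Var(total) = 569.53 + 184.954 = 754.484.
True-score variance = 451.686 + 184.954 = 636.64, so reliability = 0.8438.
Error variance = 754.484 − 636.64 = 117.844; SEM = √117.844 = 10.86.

10.86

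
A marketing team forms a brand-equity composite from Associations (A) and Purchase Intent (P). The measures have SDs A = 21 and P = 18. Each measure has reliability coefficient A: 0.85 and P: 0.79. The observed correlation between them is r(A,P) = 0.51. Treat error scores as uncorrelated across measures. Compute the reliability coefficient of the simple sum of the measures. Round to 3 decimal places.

Var(A+P) = 21² + 18² + 2·[21·18·0.51] = 765 + 385.56 = 1150.56.
With uncorrelated errors the cross-covariances are all true-score covariance, so they carry over unchanged; only the diagonal terms shrink to ρᵢσᵢ².
True-score variance = [21²·0.85 + 18²·0.79] + 385.56 = 630.81 + 385.56 = 1016.37.
Reliability = 1016.37 / 1150.56 = 0.883.

0.883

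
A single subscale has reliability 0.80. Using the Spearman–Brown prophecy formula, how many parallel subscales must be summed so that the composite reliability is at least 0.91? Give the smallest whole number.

k ≥ ρ*(1−ρ₁)/(ρ₁(1−ρ*)) = 0.91·0.20 / (0.80·0.09) = 2.528.
Smallest integer k = 3.

3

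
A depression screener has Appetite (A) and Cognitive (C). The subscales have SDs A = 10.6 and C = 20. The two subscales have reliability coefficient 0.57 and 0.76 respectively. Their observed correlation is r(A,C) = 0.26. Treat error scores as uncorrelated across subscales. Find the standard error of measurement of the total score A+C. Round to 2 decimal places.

Var(total) = 512.36 + 110.24 = 622.6.
True-score variance = 368.045 + 110.24 = 478.285, so reliability = 0.7682.
Error variance = 622.6 − 478.285 = 144.315; SEM = √144.315 = 12.01.

12.01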